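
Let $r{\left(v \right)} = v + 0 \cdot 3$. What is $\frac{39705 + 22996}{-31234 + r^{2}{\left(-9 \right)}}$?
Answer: $- \frac{62701}{31153} \approx -2.0127$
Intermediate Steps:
$r{\left(v \right)} = v$ ($r{\left(v \right)} = v + 0 = v$)
$\frac{39705 + 22996}{-31234 + r^{2}{\left(-9 \right)}} = \frac{39705 + 22996}{-31234 + \left(-9\right)^{2}} = \frac{62701}{-31234 + 81} = \frac{62701}{-31153} = 62701 \left(- \frac{1}{31153}\right) = - \frac{62701}{31153}$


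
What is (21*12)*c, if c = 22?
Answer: 5544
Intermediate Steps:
(21*12)*c = (21*12)*22 = 252*22 = 5544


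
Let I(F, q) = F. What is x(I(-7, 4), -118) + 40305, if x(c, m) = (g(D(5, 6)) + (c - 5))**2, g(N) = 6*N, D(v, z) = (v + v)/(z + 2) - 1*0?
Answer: 161301/4 ≈ 40325.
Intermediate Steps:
D(v, z) = 2*v/(2 + z) (D(v, z) = (2*v)/(2 + z) + 0 = 2*v/(2 + z) + 0 = 2*v/(2 + z))
x(c, m) = (5/2 + c)**2 (x(c, m) = (6*(2*5/(2 + 6)) + (c - 5))**2 = (6*(2*5/8) + (-5 + c))**2 = (6*(2*5*(1/8)) + (-5 + c))**2 = (6*(5/4) + (-5 + c))**2 = (15/2 + (-5 + c))**2 = (5/2 + c)**2)
x(I(-7, 4), -118) + 40305 = (5 + 2*(-7))**2/4 + 40305 = (5 - 14)**2/4 + 40305 = (1/4)*(-9)**2 + 40305 = (1/4)*81 + 40305 = 81/4 + 40305 = 161301/4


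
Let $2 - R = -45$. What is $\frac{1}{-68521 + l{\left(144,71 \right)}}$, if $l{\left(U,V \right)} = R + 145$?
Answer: $- \frac{1}{68329} \approx -1.4635 \cdot 10^{-5}$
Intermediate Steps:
$R = 47$ ($R = 2 - -45 = 2 + 45 = 47$)
$l{\left(U,V \right)} = 192$ ($l{\left(U,V \right)} = 47 + 145 = 192$)
$\frac{1}{-68521 + l{\left(144,71 \right)}} = \frac{1}{-68521 + 192} = \frac{1}{-68329} = - \frac{1}{68329}$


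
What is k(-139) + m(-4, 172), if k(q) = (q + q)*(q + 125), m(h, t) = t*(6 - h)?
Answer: 5612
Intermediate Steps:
k(q) = 2*q*(125 + q) (k(q) = (2*q)*(125 + q) = 2*q*(125 + q))
k(-139) + m(-4, 172) = 2*(-139)*(125 - 139) + 172*(6 - 1*(-4)) = 2*(-139)*(-14) + 172*(6 + 4) = 3892 + 172*10 = 3892 + 1720 = 5612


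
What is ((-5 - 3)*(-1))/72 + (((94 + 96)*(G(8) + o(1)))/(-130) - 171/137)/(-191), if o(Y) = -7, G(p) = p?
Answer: 383605/3061539 ≈ 0.12530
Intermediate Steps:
((-5 - 3)*(-1))/72 + (((94 + 96)*(G(8) + o(1)))/(-130) - 171/137)/(-191) = ((-5 - 3)*(-1))/72 + (((94 + 96)*(8 - 7))/(-130) - 171/137)/(-191) = -8*(-1)*(1/72) + ((190*1)*(-1/130) - 171*1/137)*(-1/191) = 8*(1/72) + (190*(-1/130) - 171/137)*(-1/191) = 1/9 + (-19/13 - 171/137)*(-1/191) = 1/9 - 4826/1781*(-1/191) = 1/9 + 4826/340171 = 383605/3061539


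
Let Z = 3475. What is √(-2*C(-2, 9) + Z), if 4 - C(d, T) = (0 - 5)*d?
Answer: √3487 ≈ 59.051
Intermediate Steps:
C(d, T) = 4 + 5*d (C(d, T) = 4 - (0 - 5)*d = 4 - (-5)*d = 4 + 5*d)
√(-2*C(-2, 9) + Z) = √(-2*(4 + 5*(-2)) + 3475) = √(-2*(4 - 10) + 3475) = √(-2*(-6) + 3475) = √(12 + 3475) = √3487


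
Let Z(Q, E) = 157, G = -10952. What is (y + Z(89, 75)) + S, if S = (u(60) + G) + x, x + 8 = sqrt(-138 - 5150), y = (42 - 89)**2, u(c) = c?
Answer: -8534 + 2*I*sqrt(1322) ≈ -8534.0 + 72.719*I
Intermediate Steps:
y = 2209 (y = (-47)**2 = 2209)
x = -8 + 2*I*sqrt(1322) (x = -8 + sqrt(-138 - 5150) = -8 + sqrt(-5288) = -8 + 2*I*sqrt(1322) ≈ -8.0 + 72.719*I)
S = -10900 + 2*I*sqrt(1322) (S = (60 - 10952) + (-8 + 2*I*sqrt(1322)) = -10892 + (-8 + 2*I*sqrt(1322)) = -10900 + 2*I*sqrt(1322) ≈ -10900.0 + 72.719*I)
(y + Z(89, 75)) + S = (2209 + 157) + (-10900 + 2*I*sqrt(1322)) = 2366 + (-10900 + 2*I*sqrt(1322)) = -8534 + 2*I*sqrt(1322)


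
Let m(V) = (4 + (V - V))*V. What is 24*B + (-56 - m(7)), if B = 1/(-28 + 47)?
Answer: -1572/19 ≈ -82.737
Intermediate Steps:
B = 1/19 ≈ 0.052632
m(V) = 4*V (m(V) = (4 + 0)*V = 4*V)
24*B + (-56 - m(7)) = 24*(1/19) + (-56 - 4*7) = 24/19 + (-56 - 1*28) = 24/19 + (-56 - 28) = 24/19 - 84 = -1572/19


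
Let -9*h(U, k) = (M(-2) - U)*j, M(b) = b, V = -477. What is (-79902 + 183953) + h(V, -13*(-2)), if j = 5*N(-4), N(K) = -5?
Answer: 948334/9 ≈ 1.0537e+5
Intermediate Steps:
j = -25 (j = 5*(-5) = -25)
h(U, k) = -50/9 - 25*U/9 (h(U, k) = -(-2 - U)*(-25)/9 = -(50 + 25*U)/9 = -50/9 - 25*U/9)
(-79902 + 183953) + h(V, -13*(-2)) = (-79902 + 183953) + (-50/9 - 25/9*(-477)) = 104051 + (-50/9 + 1325) = 104051 + 11875/9 = 948334/9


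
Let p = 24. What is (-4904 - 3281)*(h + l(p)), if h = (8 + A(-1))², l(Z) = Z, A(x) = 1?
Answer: -859425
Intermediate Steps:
h = 81 (h = (8 + 1)² = 9² = 81)
(-4904 - 3281)*(h + l(p)) = (-4904 - 3281)*(81 + 24) = -8185*105 = -859425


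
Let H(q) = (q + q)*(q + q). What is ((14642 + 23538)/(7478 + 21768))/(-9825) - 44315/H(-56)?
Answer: -181914820631/51491677440 ≈ -3.5329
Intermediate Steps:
H(q) = 4*q² (H(q) = (2*q)*(2*q) = 4*q²)
((14642 + 23538)/(7478 + 21768))/(-9825) - 44315/H(-56) = ((14642 + 23538)/(7478 + 21768))/(-9825) - 44315/(4*(-56)²) = (38180/29246)*(-1/9825) - 44315/(4*3136) = (38180*(1/29246))*(-1/9825) - 44315/12544 = (19090/14623)*(-1/9825) - 44315*1/12544 = -3818/28734195 - 44315/12544 = -181914820631/51491677440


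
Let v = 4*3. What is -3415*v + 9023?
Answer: -31957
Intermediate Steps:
v = 12
-3415*v + 9023 = -3415*12 + 9023 = -40980 + 9023 = -31957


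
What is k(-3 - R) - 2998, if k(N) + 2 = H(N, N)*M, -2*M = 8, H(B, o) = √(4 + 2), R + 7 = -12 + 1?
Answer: -3000 - 4*√6 ≈ -3009.8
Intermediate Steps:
R = -18 (R = -7 + (-12 + 1) = -7 - 11 = -18)
H(B, o) = √6
M = -4 (M = -½*8 = -4)
k(N) = -2 - 4*√6 (k(N) = -2 + √6*(-4) = -2 - 4*√6)
k(-3 - R) - 2998 = (-2 - 4*√6) - 2998 = -3000 - 4*√6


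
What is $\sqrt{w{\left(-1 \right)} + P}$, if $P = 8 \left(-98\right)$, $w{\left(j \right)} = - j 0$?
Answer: $28 i \approx 28.0 i$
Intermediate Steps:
$w{\left(j \right)} = 0$ ($w{\left(j \right)} = \left(-1\right) 0 = 0$)
$P = -784$
$\sqrt{w{\left(-1 \right)} + P} = \sqrt{0 - 784} = \sqrt{-784} = 28 i$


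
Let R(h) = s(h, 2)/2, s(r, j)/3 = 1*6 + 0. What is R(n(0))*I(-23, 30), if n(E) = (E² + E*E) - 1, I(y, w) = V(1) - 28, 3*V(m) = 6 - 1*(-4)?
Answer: -222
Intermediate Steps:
V(m) = 10/3 (V(m) = (6 - 1*(-4))/3 = (6 + 4)/3 = (⅓)*10 = 10/3)
s(r, j) = 18 (s(r, j) = 3*(1*6 + 0) = 3*(6 + 0) = 3*6 = 18)
I(y, w) = -74/3 (I(y, w) = 10/3 - 28 = -74/3)
n(E) = -1 + 2*E² (n(E) = (E² + E²) - 1 = 2*E² - 1 = -1 + 2*E²)
R(h) = 9 (R(h) = 18/2 = 18*(½) = 9)
R(n(0))*I(-23, 30) = 9*(-74/3) = -222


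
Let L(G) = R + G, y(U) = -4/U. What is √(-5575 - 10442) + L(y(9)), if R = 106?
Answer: 950/9 + I*√16017 ≈ 105.56 + 126.56*I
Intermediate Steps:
L(G) = 106 + G
√(-5575 - 10442) + L(y(9)) = √(-5575 - 10442) + (106 - 4/9) = √(-16017) + (106 - 4*⅑) = I*√16017 + (106 - 4/9) = I*√16017 + 950/9 = 950/9 + I*√16017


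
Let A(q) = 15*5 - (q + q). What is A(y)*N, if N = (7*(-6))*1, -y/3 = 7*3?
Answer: -8442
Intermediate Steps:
y = -63 (y = -21*3 = -3*21 = -63)
A(q) = 75 - 2*q
N = -42 (N = -42*1 = -42)
A(y)*N = (75 - 2*(-63))*(-42) = (75 + 126)*(-42) = 201*(-42) = -8442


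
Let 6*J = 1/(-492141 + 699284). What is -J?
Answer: -1/1242858 ≈ -8.0460e-7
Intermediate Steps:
J = 1/1242858 (J = 1/(6*(-492141 + 699284)) = (⅙)/207143 = (⅙)*(1/207143) = 1/1242858 ≈ 8.0460e-7)
-J = -1*1/1242858 = -1/1242858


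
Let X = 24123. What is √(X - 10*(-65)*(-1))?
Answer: √23473 ≈ 153.21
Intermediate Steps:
√(X - 10*(-65)*(-1)) = √(24123 - 10*(-65)*(-1)) = √(24123 + 650*(-1)) = √(24123 - 650) = √23473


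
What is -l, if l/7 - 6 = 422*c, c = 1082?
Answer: -3196270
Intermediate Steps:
l = 3196270 (l = 42 + 7*(422*1082) = 42 + 7*456604 = 42 + 3196228 = 3196270)
-l = -1*3196270 = -3196270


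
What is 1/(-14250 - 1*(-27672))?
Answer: 1/13422 ≈ 7.4505e-5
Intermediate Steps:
1/(-14250 - 1*(-27672)) = 1/(-14250 + 27672) = 1/13422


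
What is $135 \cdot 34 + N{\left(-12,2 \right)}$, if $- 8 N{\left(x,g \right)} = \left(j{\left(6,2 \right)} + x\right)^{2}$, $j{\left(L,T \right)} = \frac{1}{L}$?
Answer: $\frac{1316879}{288} \approx 4572.5$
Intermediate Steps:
$N{\left(x,g \right)} = - \frac{\left(\frac{1}{6} + x\right)^{2}}{8}$
$135 \cdot 34 + N{\left(-12,2 \right)} = 135 \cdot 34 - \frac{\left(1 + 6 \left(-12\right)\right)^{2}}{288} = 4590 - \frac{\left(1 - 72\right)^{2}}{288} = 4590 - \frac{\left(-71\right)^{2}}{288} = 4590 - \frac{5041}{288} = \frac{1316879}{288}$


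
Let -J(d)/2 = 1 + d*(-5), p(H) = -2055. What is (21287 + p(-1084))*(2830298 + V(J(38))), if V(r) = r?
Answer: 54439560832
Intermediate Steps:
J(d) = -2 + 10*d (J(d) = -2*(1 + d*(-5)) = -2*(1 - 5*d) = -2 + 10*d)
(21287 + p(-1084))*(2830298 + V(J(38))) = (21287 - 2055)*(2830298 + (-2 + 10*38)) = 19232*(2830298 + (-2 + 380)) = 19232*(2830298 + 378) = 19232*2830676 = 54439560832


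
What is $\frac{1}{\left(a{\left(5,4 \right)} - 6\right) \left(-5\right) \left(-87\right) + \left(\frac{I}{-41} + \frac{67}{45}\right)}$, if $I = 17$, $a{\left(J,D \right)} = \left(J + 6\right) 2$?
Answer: $\frac{1845}{12843182} \approx 0.00014366$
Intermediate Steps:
$a{\left(J,D \right)} = 12 + 2 J$ ($a{\left(J,D \right)} = \left(6 + J\right) 2 = 12 + 2 J$)
$\frac{1}{\left(a{\left(5,4 \right)} - 6\right) \left(-5\right) \left(-87\right) + \left(\frac{I}{-41} + \frac{67}{45}\right)} = \frac{1}{\left(\left(12 + 2 \cdot 5\right) - 6\right) \left(-5\right) \left(-87\right) + \left(\frac{17}{-41} + \frac{67}{45}\right)} = \frac{1}{\left(\left(12 + 10\right) - 6\right) \left(-5\right) \left(-87\right) + \left(17 \left(- \frac{1}{41}\right) + 67 \cdot \frac{1}{45}\right)} = \frac{1}{\left(22 - 6\right) \left(-5\right) \left(-87\right) + \left(- \frac{17}{41} + \frac{67}{45}\right)} = \frac{1}{16 \left(-5\right) \left(-87\right) + \frac{1982}{1845}} = \frac{1}{\left(-80\right) \left(-87\right) + \frac{1982}{1845}} = \frac{1}{6960 + \frac{1982}{1845}} = \frac{1}{\frac{12843182}{1845}} = \frac{1845}{12843182}$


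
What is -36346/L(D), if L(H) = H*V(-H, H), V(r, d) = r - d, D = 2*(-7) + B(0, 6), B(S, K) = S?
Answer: 18173/196 ≈ 92.719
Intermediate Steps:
D = -14 (D = 2*(-7) + 0 = -14 + 0 = -14)
L(H) = -2*H**2 (L(H) = H*(-H - H) = H*(-2*H) = -2*H**2)
-36346/L(D) = -36346/((-2*(-14)**2)) = -36346/((-2*196)) = -36346/(-392) = -36346*(-1/392) = 18173/196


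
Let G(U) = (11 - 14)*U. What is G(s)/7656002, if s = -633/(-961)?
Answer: -1899/7357417922 ≈ -2.5811e-7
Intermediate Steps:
s = 633/961 (s = -633*(-1/961) = 633/961 ≈ 0.65869)
G(U) = -3*U
G(s)/7656002 = -3*633/961/7656002 = -1899/961*1/7656002 = -1899/7357417922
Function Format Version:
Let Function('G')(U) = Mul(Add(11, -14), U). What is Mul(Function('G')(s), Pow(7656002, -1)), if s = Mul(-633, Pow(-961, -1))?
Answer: Rational(-1899, 7357417922) ≈ -2.5811e-7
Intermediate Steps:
s = Rational(633, 961) (s = Mul(-633, Rational(-1, 961)) = Rational(633, 961) ≈ 0.65869)
Function('G')(U) = Mul(-3, U)
Mul(Function('G')(s), Pow(7656002, -1)) = Mul(Mul(-3, Rational(633, 961)), Pow(7656002, -1)) = Mul(Rational(-1899, 961), Rational(1, 7656002)) = Rational(-1899, 7357417922)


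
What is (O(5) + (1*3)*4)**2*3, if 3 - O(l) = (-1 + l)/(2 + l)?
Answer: 30603/49 ≈ 624.55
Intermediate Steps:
O(l) = 3 - (-1 + l)/(2 + l)
(O(5) + (1*3)*4)**2*3 = ((7 + 2*5)/(2 + 5) + (1*3)*4)**2*3 = ((7 + 10)/7 + 3*4)**2*3 = ((1/7)*17 + 12)**2*3 = (17/7 + 12)**2*3 = (101/7)**2*3 = (10201/49)*3 = 30603/49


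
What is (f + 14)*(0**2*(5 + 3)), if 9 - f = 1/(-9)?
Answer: 0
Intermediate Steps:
f = 82/9 (f = 9 - 1/(-9) = 9 - 1*(-1/9) = 9 + 1/9 = 82/9 ≈ 9.1111)
(f + 14)*(0**2*(5 + 3)) = (82/9 + 14)*(0**2*(5 + 3)) = 208*(0*8)/9 = (208/9)*0 = 0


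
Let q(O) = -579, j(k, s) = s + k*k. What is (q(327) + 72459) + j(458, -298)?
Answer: 281346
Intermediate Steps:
j(k, s) = s + k²
(q(327) + 72459) + j(458, -298) = (-579 + 72459) + (-298 + 458²) = 71880 + (-298 + 209764) = 71880 + 209466 = 281346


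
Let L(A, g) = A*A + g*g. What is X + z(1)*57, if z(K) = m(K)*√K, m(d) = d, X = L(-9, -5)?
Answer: 163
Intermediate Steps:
L(A, g) = A² + g²
X = 106 (X = (-9)² + (-5)² = 81 + 25 = 106)
z(K) = K^(3/2) (z(K) = K*√K = K^(3/2))
X + z(1)*57 = 106 + 1^(3/2)*57 = 106 + 1*57 = 106 + 57 = 163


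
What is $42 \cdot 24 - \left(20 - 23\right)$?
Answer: $1011$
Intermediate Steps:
$42 \cdot 24 - \left(20 - 23\right) = 1008 - -3 = 1008 + \left(-20 + 23\right) = 1008 + 3 = 1011$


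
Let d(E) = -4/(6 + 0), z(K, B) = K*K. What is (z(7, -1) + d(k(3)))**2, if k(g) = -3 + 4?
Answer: 21025/9 ≈ 2336.1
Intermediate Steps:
k(g) = 1
z(K, B) = K**2
d(E) = -2/3 (d(E) = -4/6 = -4*1/6 = -2/3)
(z(7, -1) + d(k(3)))**2 = (7**2 - 2/3)**2 = (49 - 2/3)**2 = (145/3)**2 = 21025/9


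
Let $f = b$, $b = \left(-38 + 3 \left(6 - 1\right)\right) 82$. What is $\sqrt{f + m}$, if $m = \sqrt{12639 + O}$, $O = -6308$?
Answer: $\sqrt{-1886 + \sqrt{6331}} \approx 42.502 i$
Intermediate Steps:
$b = -1886$ ($b = \left(-38 + 3 \cdot 5\right) 82 = \left(-38 + 15\right) 82 = \left(-23\right) 82 = -1886$)
$f = -1886$
$m = \sqrt{6331}$ ($m = \sqrt{12639 - 6308} = \sqrt{6331} \approx 79.568$)
$\sqrt{f + m} = \sqrt{-1886 + \sqrt{6331}}$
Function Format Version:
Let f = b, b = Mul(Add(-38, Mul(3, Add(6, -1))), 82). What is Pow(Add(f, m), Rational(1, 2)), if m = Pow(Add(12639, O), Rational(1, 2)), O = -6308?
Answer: Pow(Add(-1886, Pow(6331, Rational(1, 2))), Rational(1, 2)) ≈ Mul(42.502, I)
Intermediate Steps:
b = -1886 (b = Mul(Add(-38, Mul(3, 5)), 82) = Mul(Add(-38, 15), 82) = Mul(-23, 82) = -1886)
f = -1886
m = Pow(6331, Rational(1, 2)) (m = Pow(Add(12639, -6308), Rational(1, 2)) = Pow(6331, Rational(1, 2)) ≈ 79.568)
Pow(Add(f, m), Rational(1, 2)) = Pow(Add(-1886, Pow(6331, Rational(1, 2))), Rational(1, 2))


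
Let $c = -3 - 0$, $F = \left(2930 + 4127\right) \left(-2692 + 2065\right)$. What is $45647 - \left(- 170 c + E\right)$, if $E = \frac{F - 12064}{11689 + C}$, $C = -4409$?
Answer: $\frac{47576309}{1040} \approx 45746.0$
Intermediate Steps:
$F = -4424739$ ($F = 7057 \left(-627\right) = -4424739$)
$c = -3$ ($c = -3 + 0 = -3$)
$E = - \frac{633829}{1040}$ ($E = \frac{-4424739 - 12064}{11689 - 4409} = - \frac{4436803}{7280} = \left(-4436803\right) \frac{1}{7280} = - \frac{633829}{1040} \approx -609.45$)
$45647 - \left(- 170 c + E\right) = 45647 - \left(\left(-170\right) \left(-3\right) - \frac{633829}{1040}\right) = 45647 - \left(510 - \frac{633829}{1040}\right) = 45647 - - \frac{103429}{1040} = 45647 + \frac{103429}{1040} = \frac{47576309}{1040}$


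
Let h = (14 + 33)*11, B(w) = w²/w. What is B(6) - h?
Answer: -511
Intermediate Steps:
B(w) = w
h = 517 (h = 47*11 = 517)
B(6) - h = 6 - 1*517 = 6 - 517 = -511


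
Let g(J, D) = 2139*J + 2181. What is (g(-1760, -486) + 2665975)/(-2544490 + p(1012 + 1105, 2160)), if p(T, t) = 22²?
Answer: 548242/1272003 ≈ 0.43101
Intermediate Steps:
p(T, t) = 484
g(J, D) = 2181 + 2139*J
(g(-1760, -486) + 2665975)/(-2544490 + p(1012 + 1105, 2160)) = ((2181 + 2139*(-1760)) + 2665975)/(-2544490 + 484) = ((2181 - 3764640) + 2665975)/(-2544006) = (-3762459 + 2665975)*(-1/2544006) = -1096484*(-1/2544006) = 548242/1272003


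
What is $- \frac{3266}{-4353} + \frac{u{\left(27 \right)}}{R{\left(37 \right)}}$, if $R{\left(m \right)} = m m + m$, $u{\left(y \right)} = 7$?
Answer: $\frac{4622467}{6120318} \approx 0.75527$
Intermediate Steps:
$R{\left(m \right)} = m + m^{2}$ ($R{\left(m \right)} = m^{2} + m = m + m^{2}$)
$- \frac{3266}{-4353} + \frac{u{\left(27 \right)}}{R{\left(37 \right)}} = - \frac{3266}{-4353} + \frac{7}{37 \left(1 + 37\right)} = \left(-3266\right) \left(- \frac{1}{4353}\right) + \frac{7}{37 \cdot 38} = \frac{3266}{4353} + \frac{7}{1406} = \frac{4622467}{6120318}$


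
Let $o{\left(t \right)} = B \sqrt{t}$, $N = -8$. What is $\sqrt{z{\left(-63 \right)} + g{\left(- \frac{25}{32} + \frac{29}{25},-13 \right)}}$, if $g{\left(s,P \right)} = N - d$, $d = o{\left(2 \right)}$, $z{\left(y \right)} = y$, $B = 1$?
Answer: $\sqrt{-71 - \sqrt{2}} \approx 8.5097 i$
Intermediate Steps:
$o{\left(t \right)} = \sqrt{t}$ ($o{\left(t \right)} = 1 \sqrt{t} = \sqrt{t}$)
$d = \sqrt{2} \approx 1.4142$
$g{\left(s,P \right)} = -8 - \sqrt{2}$
$\sqrt{z{\left(-63 \right)} + g{\left(- \frac{25}{32} + \frac{29}{25},-13 \right)}} = \sqrt{-63 - \left(8 + \sqrt{2}\right)} = \sqrt{-71 - \sqrt{2}}$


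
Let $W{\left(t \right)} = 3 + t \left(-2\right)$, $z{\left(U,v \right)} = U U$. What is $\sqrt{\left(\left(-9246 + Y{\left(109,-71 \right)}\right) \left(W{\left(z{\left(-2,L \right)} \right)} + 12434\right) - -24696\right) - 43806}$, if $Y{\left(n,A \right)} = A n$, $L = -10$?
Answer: $5 i \sqrt{8445027} \approx 14530.0 i$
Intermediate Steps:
$z{\left(U,v \right)} = U^{2}$
$W{\left(t \right)} = 3 - 2 t$
$\sqrt{\left(\left(-9246 + Y{\left(109,-71 \right)}\right) \left(W{\left(z{\left(-2,L \right)} \right)} + 12434\right) - -24696\right) - 43806} = \sqrt{\left(\left(-9246 - 7739\right) \left(\left(3 - 2 \left(-2\right)^{2}\right) + 12434\right) - -24696\right) - 43806} = \sqrt{\left(\left(-9246 - 7739\right) \left(\left(3 - 8\right) + 12434\right) + 24696\right) - 43806} = \sqrt{\left(- 16985 \left(\left(3 - 8\right) + 12434\right) + 24696\right) - 43806} = \sqrt{\left(- 16985 \left(-5 + 12434\right) + 24696\right) - 43806} = \sqrt{\left(\left(-16985\right) 12429 + 24696\right) - 43806} = \sqrt{\left(-211106565 + 24696\right) - 43806} = \sqrt{-211081869 - 43806} = \sqrt{-211125675} = 5 i \sqrt{8445027}$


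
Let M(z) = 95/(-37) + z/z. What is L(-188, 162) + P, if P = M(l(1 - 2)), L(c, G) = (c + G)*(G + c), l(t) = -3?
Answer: 24954/37 ≈ 674.43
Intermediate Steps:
L(c, G) = (G + c)² (L(c, G) = (G + c)*(G + c) = (G + c)²)
M(z) = -58/37 (M(z) = 95*(-1/37) + 1 = -95/37 + 1 = -58/37)
P = -58/37 ≈ -1.5676
L(-188, 162) + P = (162 - 188)² - 58/37 = (-26)² - 58/37 = 676 - 58/37 = 24954/37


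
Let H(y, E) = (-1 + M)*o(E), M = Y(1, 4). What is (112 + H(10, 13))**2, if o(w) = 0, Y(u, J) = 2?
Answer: 12544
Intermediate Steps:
M = 2
H(y, E) = 0 (H(y, E) = (-1 + 2)*0 = 1*0 = 0)
(112 + H(10, 13))**2 = (112 + 0)**2 = 112**2 = 12544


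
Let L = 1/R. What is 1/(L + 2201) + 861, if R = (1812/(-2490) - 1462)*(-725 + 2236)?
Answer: 1738198909654509/2018812999337 ≈ 861.00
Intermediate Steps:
R = -917225352/415 (R = (1812*(-1/2490) - 1462)*1511 = (-302/415 - 1462)*1511 = -607032/415*1511 = -917225352/415 ≈ -2.2102e+6)
L = -415/917225352 (L = 1/(-917225352/415) = -415/917225352 ≈ -4.5245e-7)
1/(L + 2201) + 861 = 1/(-415/917225352 + 2201) + 861 = 1/(2018812999337/917225352) + 861 = 917225352/2018812999337 + 861 = 1738198909654509/2018812999337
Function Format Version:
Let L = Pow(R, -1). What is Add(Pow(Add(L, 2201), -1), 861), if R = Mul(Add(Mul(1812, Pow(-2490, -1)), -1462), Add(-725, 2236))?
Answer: Rational(1738198909654509, 2018812999337) ≈ 861.00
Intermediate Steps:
R = Rational(-917225352, 415) (R = Mul(Add(Mul(1812, Rational(-1, 2490)), -1462), 1511) = Mul(Add(Rational(-302, 415), -1462), 1511) = Mul(Rational(-607032, 415), 1511) = Rational(-917225352, 415) ≈ -2.2102e+6)
L = Rational(-415, 917225352) (L = Pow(Rational(-917225352, 415), -1) = Rational(-415, 917225352) ≈ -4.5245e-7)
Add(Pow(Add(L, 2201), -1), 861) = Add(Pow(Add(Rational(-415, 917225352), 2201), -1), 861) = Add(Pow(Rational(2018812999337, 917225352), -1), 861) = Add(Rational(917225352, 2018812999337), 861) = Rational(1738198909654509, 2018812999337)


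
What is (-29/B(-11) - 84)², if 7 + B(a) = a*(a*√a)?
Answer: (-1136063375*I + 11363352*√11)/(2*(-80501*I + 847*√11)) ≈ 7055.8 - 12.136*I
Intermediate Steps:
B(a) = -7 + a^(5/2) (B(a) = -7 + a*(a*√a) = -7 + a*a^(3/2) = -7 + a^(5/2))
(-29/B(-11) - 84)² = (-29/(-7 + (-11)^(5/2)) - 84)² = (-29/(-7 + 121*I*√11) - 84)² = (-84 - 29/(-7 + 121*I*√11))²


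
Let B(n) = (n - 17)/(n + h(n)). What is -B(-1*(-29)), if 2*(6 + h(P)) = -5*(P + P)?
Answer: 6/61 ≈ 0.098361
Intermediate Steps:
h(P) = -6 - 5*P (h(P) = -6 + (-5*(P + P))/2 = -6 + (-10*P)/2 = -6 - 5*P)
B(n) = (-17 + n)/(-6 - 4*n) (B(n) = (n - 17)/(n + (-6 - 5*n)) = (-17 + n)/(-6 - 4*n))
-B(-1*(-29)) = -(17 - (-1)*(-29))/(2*(3 + 2*(-1*(-29)))) = -(17 - 1*29)/(2*(3 + 2*29)) = -(17 - 29)/(2*(3 + 58)) = -(-12)/(2*61) = -1*(-6/61) = 6/61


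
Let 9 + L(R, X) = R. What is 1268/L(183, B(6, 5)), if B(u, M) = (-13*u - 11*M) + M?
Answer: 634/87 ≈ 7.2874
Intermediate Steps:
B(u, M) = -13*u - 10*M
L(R, X) = -9 + R
1268/L(183, B(6, 5)) = 1268/(-9 + 183) = 1268/174 = 1268*(1/174) = 634/87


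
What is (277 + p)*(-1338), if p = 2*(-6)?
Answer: -354570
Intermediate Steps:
p = -12
(277 + p)*(-1338) = (277 - 12)*(-1338) = 265*(-1338) = -354570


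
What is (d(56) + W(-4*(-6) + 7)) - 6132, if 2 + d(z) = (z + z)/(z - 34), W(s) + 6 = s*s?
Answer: -56913/11 ≈ -5173.9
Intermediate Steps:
W(s) = -6 + s**2 (W(s) = -6 + s*s = -6 + s**2)
d(z) = -2 + 2*z/(-34 + z) (d(z) = -2 + (z + z)/(z - 34) = -2 + (2*z)/(-34 + z) = -2 + 2*z/(-34 + z))
(d(56) + W(-4*(-6) + 7)) - 6132 = (68/(-34 + 56) + (-6 + (-4*(-6) + 7)**2)) - 6132 = (68/22 + (-6 + (24 + 7)**2)) - 6132 = (68*(1/22) + (-6 + 31**2)) - 6132 = (34/11 + (-6 + 961)) - 6132 = (34/11 + 955) - 6132 = 10539/11 - 6132 = -56913/11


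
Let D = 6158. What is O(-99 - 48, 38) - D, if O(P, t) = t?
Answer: -6120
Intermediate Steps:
O(-99 - 48, 38) - D = 38 - 1*6158 = 38 - 6158 = -6120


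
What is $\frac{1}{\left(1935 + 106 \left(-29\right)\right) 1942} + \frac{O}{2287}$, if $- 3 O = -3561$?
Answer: $\frac{2625568119}{5058702206} \approx 0.51902$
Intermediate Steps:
$O = 1187$ ($O = \left(- \frac{1}{3}\right) \left(-3561\right) = 1187$)
$\frac{1}{\left(1935 + 106 \left(-29\right)\right) 1942} + \frac{O}{2287} = \frac{1}{\left(1935 + 106 \left(-29\right)\right) 1942} + \frac{1187}{2287} = \frac{1}{1935 - 3074} \cdot \frac{1}{1942} + 1187 \cdot \frac{1}{2287} = \frac{1}{-1139} \cdot \frac{1}{1942} + \frac{1187}{2287} = \left(- \frac{1}{1139}\right) \frac{1}{1942} + \frac{1187}{2287} = - \frac{1}{2211938} + \frac{1187}{2287} = \frac{2625568119}{5058702206}$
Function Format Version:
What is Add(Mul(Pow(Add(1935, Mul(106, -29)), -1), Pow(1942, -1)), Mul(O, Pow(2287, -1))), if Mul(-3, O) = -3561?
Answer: Rational(2625568119, 5058702206) ≈ 0.51902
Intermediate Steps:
O = 1187 (O = Mul(Rational(-1, 3), -3561) = 1187)
Add(Mul(Pow(Add(1935, Mul(106, -29)), -1), Pow(1942, -1)), Mul(O, Pow(2287, -1))) = Add(Mul(Pow(Add(1935, Mul(106, -29)), -1), Pow(1942, -1)), Mul(1187, Pow(2287, -1))) = Add(Mul(Pow(Add(1935, -3074), -1), Rational(1, 1942)), Mul(1187, Rational(1, 2287))) = Add(Mul(Pow(-1139, -1), Rational(1, 1942)), Rational(1187, 2287)) = Add(Mul(Rational(-1, 1139), Rational(1, 1942)), Rational(1187, 2287)) = Add(Rational(-1, 2211938), Rational(1187, 2287)) = Rational(2625568119, 5058702206)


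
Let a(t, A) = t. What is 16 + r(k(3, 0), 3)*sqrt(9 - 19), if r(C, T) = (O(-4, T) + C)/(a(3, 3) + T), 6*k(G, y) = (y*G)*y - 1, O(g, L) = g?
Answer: 16 - 25*I*sqrt(10)/36 ≈ 16.0 - 2.196*I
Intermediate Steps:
k(G, y) = -1/6 + G*y**2/6 (k(G, y) = ((y*G)*y - 1)/6 = ((G*y)*y - 1)/6 = (G*y**2 - 1)/6 = (-1 + G*y**2)/6 = -1/6 + G*y**2/6)
r(C, T) = (-4 + C)/(3 + T)
16 + r(k(3, 0), 3)*sqrt(9 - 19) = 16 + ((-4 + (-1/6 + (1/6)*3*0**2))/(3 + 3))*sqrt(9 - 19) = 16 + ((-4 + (-1/6 + (1/6)*3*0))/6)*sqrt(-10) = 16 + ((-4 + (-1/6 + 0))/6)*(I*sqrt(10)) = 16 + ((-4 - 1/6)/6)*(I*sqrt(10)) = 16 + ((1/6)*(-25/6))*(I*sqrt(10)) = 16 - 25*I*sqrt(10)/36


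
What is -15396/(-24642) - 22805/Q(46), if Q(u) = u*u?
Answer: -88230479/8690412 ≈ -10.153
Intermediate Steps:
Q(u) = u**2
-15396/(-24642) - 22805/Q(46) = -15396/(-24642) - 22805/(46**2) = -15396*(-1/24642) - 22805/2116 = 2566/4107 - 22805*1/2116 = 2566/4107 - 22805/2116 = -88230479/8690412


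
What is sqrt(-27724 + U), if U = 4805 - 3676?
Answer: 3*I*sqrt(2955) ≈ 163.08*I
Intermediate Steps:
U = 1129
sqrt(-27724 + U) = sqrt(-27724 + 1129) = sqrt(-26595) = 3*I*sqrt(2955)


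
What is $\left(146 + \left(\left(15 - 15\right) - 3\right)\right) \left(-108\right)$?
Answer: $-15444$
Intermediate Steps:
$\left(146 + \left(\left(15 - 15\right) - 3\right)\right) \left(-108\right) = \left(146 + \left(0 - 3\right)\right) \left(-108\right) = \left(146 - 3\right) \left(-108\right) = 143 \left(-108\right) = -15444$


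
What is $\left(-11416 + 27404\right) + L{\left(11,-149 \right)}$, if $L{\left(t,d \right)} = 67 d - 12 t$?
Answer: $5873$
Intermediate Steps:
$L{\left(t,d \right)} = - 12 t + 67 d$
$\left(-11416 + 27404\right) + L{\left(11,-149 \right)} = \left(-11416 + 27404\right) + \left(\left(-12\right) 11 + 67 \left(-149\right)\right) = 15988 - 10115 = 5873$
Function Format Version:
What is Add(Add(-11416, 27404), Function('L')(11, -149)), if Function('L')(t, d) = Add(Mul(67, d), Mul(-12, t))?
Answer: 5873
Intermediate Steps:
Function('L')(t, d) = Add(Mul(-12, t), Mul(67, d))
Add(Add(-11416, 27404), Function('L')(11, -149)) = Add(Add(-11416, 27404), Add(Mul(-12, 11), Mul(67, -149))) = Add(15988, Add(-132, -9983)) = Add(15988, -10115) = 5873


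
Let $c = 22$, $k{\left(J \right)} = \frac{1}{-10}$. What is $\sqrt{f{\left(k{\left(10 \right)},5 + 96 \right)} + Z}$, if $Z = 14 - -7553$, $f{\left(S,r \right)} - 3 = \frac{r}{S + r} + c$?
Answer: $\frac{\sqrt{7730290042}}{1009} \approx 87.138$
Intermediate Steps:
$k{\left(J \right)} = - \frac{1}{10}$
$f{\left(S,r \right)} = 25 + \frac{r}{S + r}$ ($f{\left(S,r \right)} = 3 + \left(\frac{r}{S + r} + 22\right) = 3 + \left(22 + \frac{r}{S + r}\right) = 25 + \frac{r}{S + r}$)
$Z = 7567$ ($Z = 14 + 7553 = 7567$)
$\sqrt{f{\left(k{\left(10 \right)},5 + 96 \right)} + Z} = \sqrt{\frac{25 \left(- \frac{1}{10}\right) + 26 \left(5 + 96\right)}{- \frac{1}{10} + \left(5 + 96\right)} + 7567} = \sqrt{\frac{- \frac{5}{2} + 26 \cdot 101}{- \frac{1}{10} + 101} + 7567} = \sqrt{\frac{- \frac{5}{2} + 2626}{\frac{1009}{10}} + 7567} = \sqrt{\frac{10}{1009} \cdot \frac{5247}{2} + 7567} = \sqrt{\frac{26235}{1009} + 7567} = \sqrt{\frac{7661338}{1009}} = \frac{\sqrt{7730290042}}{1009}$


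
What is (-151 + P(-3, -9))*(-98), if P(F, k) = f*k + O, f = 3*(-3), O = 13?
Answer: 5586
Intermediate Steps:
f = -9
P(F, k) = 13 - 9*k (P(F, k) = -9*k + 13 = 13 - 9*k)
(-151 + P(-3, -9))*(-98) = (-151 + (13 - 9*(-9)))*(-98) = (-151 + (13 + 81))*(-98) = (-151 + 94)*(-98) = -57*(-98) = 5586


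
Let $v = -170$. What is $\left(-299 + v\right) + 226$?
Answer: $-243$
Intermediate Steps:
$\left(-299 + v\right) + 226 = \left(-299 - 170\right) + 226 = -469 + 226 = -243$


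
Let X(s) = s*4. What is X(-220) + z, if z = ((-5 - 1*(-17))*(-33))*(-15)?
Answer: 5060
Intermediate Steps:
X(s) = 4*s
z = 5940 (z = ((-5 + 17)*(-33))*(-15) = (12*(-33))*(-15) = -396*(-15) = 5940)
X(-220) + z = 4*(-220) + 5940 = -880 + 5940 = 5060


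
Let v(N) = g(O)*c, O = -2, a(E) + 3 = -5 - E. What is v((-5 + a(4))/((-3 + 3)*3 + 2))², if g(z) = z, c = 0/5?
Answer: 0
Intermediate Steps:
a(E) = -8 - E (a(E) = -3 + (-5 - E) = -8 - E)
c = 0 (c = 0*(⅕) = 0)
v(N) = 0 (v(N) = -2*0 = 0)
v((-5 + a(4))/((-3 + 3)*3 + 2))² = 0² = 0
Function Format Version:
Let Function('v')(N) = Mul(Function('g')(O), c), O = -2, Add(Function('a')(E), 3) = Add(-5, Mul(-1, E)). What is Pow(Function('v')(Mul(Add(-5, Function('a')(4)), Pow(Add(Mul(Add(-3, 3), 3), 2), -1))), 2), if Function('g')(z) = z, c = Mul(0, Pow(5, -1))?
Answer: 0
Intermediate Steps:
Function('a')(E) = Add(-8, Mul(-1, E)) (Function('a')(E) = Add(-3, Add(-5, Mul(-1, E))) = Add(-8, Mul(-1, E)))
c = 0 (c = Mul(0, Rational(1, 5)) = 0)
Function('v')(N) = 0 (Function('v')(N) = Mul(-2, 0) = 0)
Pow(Function('v')(Mul(Add(-5, Function('a')(4)), Pow(Add(Mul(Add(-3, 3), 3), 2), -1))), 2) = Pow(0, 2) = 0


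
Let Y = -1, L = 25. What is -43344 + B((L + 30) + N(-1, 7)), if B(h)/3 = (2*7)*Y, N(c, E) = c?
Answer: -43386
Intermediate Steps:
B(h) = -42 (B(h) = 3*((2*7)*(-1)) = 3*(14*(-1)) = 3*(-14) = -42)
-43344 + B((L + 30) + N(-1, 7)) = -43344 - 42 = -43386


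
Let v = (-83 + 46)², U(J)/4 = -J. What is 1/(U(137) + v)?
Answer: 1/821 ≈ 0.0012180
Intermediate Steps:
U(J) = -4*J (U(J) = 4*(-J) = -4*J)
v = 1369 (v = (-37)² = 1369)
1/(U(137) + v) = 1/(-4*137 + 1369) = 1/(-548 + 1369) = 1/821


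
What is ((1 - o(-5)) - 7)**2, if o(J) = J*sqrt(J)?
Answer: (6 - 5*I*sqrt(5))**2 ≈ -89.0 - 134.16*I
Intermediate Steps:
o(J) = J**(3/2)
((1 - o(-5)) - 7)**2 = ((1 - (-5)**(3/2)) - 7)**2 = ((1 - (-5)*I*sqrt(5)) - 7)**2 = ((1 + 5*I*sqrt(5)) - 7)**2 = (-6 + 5*I*sqrt(5))**2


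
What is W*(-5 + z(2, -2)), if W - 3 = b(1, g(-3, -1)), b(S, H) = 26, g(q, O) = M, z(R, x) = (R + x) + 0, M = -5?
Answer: -145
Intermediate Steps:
z(R, x) = R + x
g(q, O) = -5
W = 29 (W = 3 + 26 = 29)
W*(-5 + z(2, -2)) = 29*(-5 + (2 - 2)) = 29*(-5 + 0) = 29*(-5) = -145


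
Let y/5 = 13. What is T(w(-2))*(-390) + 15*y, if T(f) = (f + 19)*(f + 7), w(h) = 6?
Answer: -125775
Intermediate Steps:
y = 65 (y = 5*13 = 65)
T(f) = (7 + f)*(19 + f) (T(f) = (19 + f)*(7 + f) = (7 + f)*(19 + f))
T(w(-2))*(-390) + 15*y = (133 + 6² + 26*6)*(-390) + 15*65 = (133 + 36 + 156)*(-390) + 975 = 325*(-390) + 975 = -126750 + 975 = -125775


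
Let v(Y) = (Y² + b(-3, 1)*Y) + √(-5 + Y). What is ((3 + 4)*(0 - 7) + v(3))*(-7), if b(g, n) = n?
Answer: 259 - 7*I*√2 ≈ 259.0 - 9.8995*I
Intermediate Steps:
v(Y) = Y + Y² + √(-5 + Y) (v(Y) = (Y² + 1*Y) + √(-5 + Y) = (Y² + Y) + √(-5 + Y) = (Y + Y²) + √(-5 + Y) = Y + Y² + √(-5 + Y))
((3 + 4)*(0 - 7) + v(3))*(-7) = ((3 + 4)*(0 - 7) + (3 + 3² + √(-5 + 3)))*(-7) = (7*(-7) + (3 + 9 + √(-2)))*(-7) = (-49 + (3 + 9 + I*√2))*(-7) = (-49 + (12 + I*√2))*(-7) = (-37 + I*√2)*(-7) = 259 - 7*I*√2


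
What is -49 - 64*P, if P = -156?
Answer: 9935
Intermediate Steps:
-49 - 64*P = -49 - 64*(-156) = -49 + 9984 = 9935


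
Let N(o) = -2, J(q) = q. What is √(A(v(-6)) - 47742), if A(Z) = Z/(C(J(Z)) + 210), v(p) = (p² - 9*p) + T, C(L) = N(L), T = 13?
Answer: I*√129093029/52 ≈ 218.5*I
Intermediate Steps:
C(L) = -2
v(p) = 13 + p² - 9*p (v(p) = (p² - 9*p) + 13 = 13 + p² - 9*p)
A(Z) = Z/208 (A(Z) = Z/(-2 + 210) = Z/208)
√(A(v(-6)) - 47742) = √((13 + (-6)² - 9*(-6))/208 - 47742) = √((13 + 36 + 54)/208 - 47742) = √((1/208)*103 - 47742) = √(103/208 - 47742) = √(-9930233/208) = I*√129093029/52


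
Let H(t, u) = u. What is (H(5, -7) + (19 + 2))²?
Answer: 196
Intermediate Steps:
(H(5, -7) + (19 + 2))² = (-7 + (19 + 2))² = (-7 + 21)² = 14² = 196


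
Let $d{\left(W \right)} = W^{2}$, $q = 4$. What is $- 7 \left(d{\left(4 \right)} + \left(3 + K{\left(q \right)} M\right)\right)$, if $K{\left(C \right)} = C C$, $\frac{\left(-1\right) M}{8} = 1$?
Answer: $763$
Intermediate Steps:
$M = -8$ ($M = \left(-8\right) 1 = -8$)
$K{\left(C \right)} = C^{2}$
$- 7 \left(d{\left(4 \right)} + \left(3 + K{\left(q \right)} M\right)\right) = - 7 \left(4^{2} + \left(3 + 4^{2} \left(-8\right)\right)\right) = - 7 \left(16 + \left(3 + 16 \left(-8\right)\right)\right) = - 7 \left(16 + \left(3 - 128\right)\right) = - 7 \left(16 - 125\right) = \left(-7\right) \left(-109\right) = 763$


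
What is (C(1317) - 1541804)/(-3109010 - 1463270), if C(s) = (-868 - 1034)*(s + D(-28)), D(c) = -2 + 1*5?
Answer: 1013111/1143070 ≈ 0.88631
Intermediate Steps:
D(c) = 3 (D(c) = -2 + 5 = 3)
C(s) = -5706 - 1902*s (C(s) = (-868 - 1034)*(s + 3) = -1902*(3 + s) = -5706 - 1902*s)
(C(1317) - 1541804)/(-3109010 - 1463270) = ((-5706 - 1902*1317) - 1541804)/(-3109010 - 1463270) = ((-5706 - 2504934) - 1541804)/(-4572280) = (-2510640 - 1541804)*(-1/4572280) = -4052444*(-1/4572280) = 1013111/1143070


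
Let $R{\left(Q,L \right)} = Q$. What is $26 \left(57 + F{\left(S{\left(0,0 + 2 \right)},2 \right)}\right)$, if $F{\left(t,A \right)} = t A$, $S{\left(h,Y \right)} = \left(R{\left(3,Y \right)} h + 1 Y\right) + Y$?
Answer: $1690$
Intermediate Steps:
$S{\left(h,Y \right)} = 2 Y + 3 h$ ($S{\left(h,Y \right)} = \left(3 h + 1 Y\right) + Y = \left(3 h + Y\right) + Y = \left(Y + 3 h\right) + Y = 2 Y + 3 h$)
$F{\left(t,A \right)} = A t$
$26 \left(57 + F{\left(S{\left(0,0 + 2 \right)},2 \right)}\right) = 26 \left(57 + 2 \left(2 \left(0 + 2\right) + 3 \cdot 0\right)\right) = 26 \left(57 + 2 \left(2 \cdot 2 + 0\right)\right) = 26 \left(57 + 2 \left(4 + 0\right)\right) = 26 \left(57 + 2 \cdot 4\right) = 26 \left(57 + 8\right) = 26 \cdot 65 = 1690$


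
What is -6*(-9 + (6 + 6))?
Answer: -18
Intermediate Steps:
-6*(-9 + (6 + 6)) = -6*(-9 + 12) = -6*3 = -18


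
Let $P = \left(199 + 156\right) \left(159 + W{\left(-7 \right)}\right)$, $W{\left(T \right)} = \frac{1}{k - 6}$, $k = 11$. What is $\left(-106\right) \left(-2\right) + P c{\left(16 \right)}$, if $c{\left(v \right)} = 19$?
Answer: $1074016$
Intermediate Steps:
$W{\left(T \right)} = \frac{1}{5}$ ($W{\left(T \right)} = \frac{1}{11 - 6} = \frac{1}{5}$)
$P = 56516$ ($P = \left(199 + 156\right) \left(159 + \frac{1}{5}\right) = 355 \cdot \frac{796}{5} = 56516$)
$\left(-106\right) \left(-2\right) + P c{\left(16 \right)} = \left(-106\right) \left(-2\right) + 56516 \cdot 19 = 212 + 1073804 = 1074016$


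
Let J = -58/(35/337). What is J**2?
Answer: 382046116/1225 ≈ 3.1187e+5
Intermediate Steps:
J = -19546/35 (J = -58/(35*(1/337)) = -58/35/337 = -58*337/35 = -19546/35 ≈ -558.46)
J**2 = (-19546/35)**2 = 382046116/1225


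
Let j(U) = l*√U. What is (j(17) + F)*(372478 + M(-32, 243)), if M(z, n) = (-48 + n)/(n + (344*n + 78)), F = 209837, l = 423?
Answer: 2186204033730911/27971 + 4407060271869*√17/27971 ≈ 7.8809e+10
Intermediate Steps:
M(z, n) = (-48 + n)/(78 + 345*n) (M(z, n) = (-48 + n)/(n + (78 + 344*n)) = (-48 + n)/(78 + 345*n))
j(U) = 423*√U
(j(17) + F)*(372478 + M(-32, 243)) = (423*√17 + 209837)*(372478 + (-48 + 243)/(3*(26 + 115*243))) = (209837 + 423*√17)*(372478 + (⅓)*195/(26 + 27945)) = (209837 + 423*√17)*(372478 + (⅓)*195/27971) = (209837 + 423*√17)*(372478 + (⅓)*(1/27971)*195) = (209837 + 423*√17)*(372478 + 65/27971) = (209837 + 423*√17)*(10418582203/27971) = 2186204033730911/27971 + 4407060271869*√17/27971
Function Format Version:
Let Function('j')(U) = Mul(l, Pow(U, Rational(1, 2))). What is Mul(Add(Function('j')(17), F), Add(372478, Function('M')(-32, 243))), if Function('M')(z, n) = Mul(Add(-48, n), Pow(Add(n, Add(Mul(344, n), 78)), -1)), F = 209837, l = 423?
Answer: Add(Rational(2186204033730911, 27971), Mul(Rational(4407060271869, 27971), Pow(17, Rational(1, 2)))) ≈ 7.8809e+10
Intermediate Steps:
Function('M')(z, n) = Mul(Pow(Add(78, Mul(345, n)), -1), Add(-48, n)) (Function('M')(z, n) = Mul(Add(-48, n), Pow(Add(n, Add(78, Mul(344, n))), -1)) = Mul(Add(-48, n), Pow(Add(78, Mul(345, n)), -1)) = Mul(Pow(Add(78, Mul(345, n)), -1), Add(-48, n)))
Function('j')(U) = Mul(423, Pow(U, Rational(1, 2)))
Mul(Add(Function('j')(17), F), Add(372478, Function('M')(-32, 243))) = Mul(Add(Mul(423, Pow(17, Rational(1, 2))), 209837), Add(372478, Mul(Rational(1, 3), Pow(Add(26, Mul(115, 243)), -1), Add(-48, 243)))) = Mul(Add(209837, Mul(423, Pow(17, Rational(1, 2)))), Add(372478, Mul(Rational(1, 3), Pow(Add(26, 27945), -1), 195))) = Mul(Add(209837, Mul(423, Pow(17, Rational(1, 2)))), Add(372478, Mul(Rational(1, 3), Pow(27971, -1), 195))) = Mul(Add(209837, Mul(423, Pow(17, Rational(1, 2)))), Add(372478, Mul(Rational(1, 3), Rational(1, 27971), 195))) = Mul(Add(209837, Mul(423, Pow(17, Rational(1, 2)))), Add(372478, Rational(65, 27971))) = Mul(Add(209837, Mul(423, Pow(17, Rational(1, 2)))), Rational(10418582203, 27971)) = Add(Rational(2186204033730911, 27971), Mul(Rational(4407060271869, 27971), Pow(17, Rational(1, 2))))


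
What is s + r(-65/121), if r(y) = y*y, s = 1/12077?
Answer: 51039966/176819357 ≈ 0.28866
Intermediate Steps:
s = 1/12077 ≈ 8.2802e-5
r(y) = y**2
s + r(-65/121) = 1/12077 + (-65/121)**2 = 1/12077 + 4225/14641 = 51039966/176819357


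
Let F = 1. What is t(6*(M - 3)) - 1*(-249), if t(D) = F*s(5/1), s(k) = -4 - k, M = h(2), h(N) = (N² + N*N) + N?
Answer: 240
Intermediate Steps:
h(N) = N + 2*N² (h(N) = (N² + N²) + N = 2*N² + N = N + 2*N²)
M = 10 (M = 2*(1 + 2*2) = 2*(1 + 4) = 2*5 = 10)
t(D) = -9 (t(D) = 1*(-4 - 5/1) = 1*(-4 - 5) = 1*(-9) = -9)
t(6*(M - 3)) - 1*(-249) = -9 - 1*(-249) = -9 + 249 = 240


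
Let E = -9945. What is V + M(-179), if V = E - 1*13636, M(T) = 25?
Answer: -23556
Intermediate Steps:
V = -23581 (V = -9945 - 1*13636 = -9945 - 13636 = -23581)
V + M(-179) = -23581 + 25 = -23556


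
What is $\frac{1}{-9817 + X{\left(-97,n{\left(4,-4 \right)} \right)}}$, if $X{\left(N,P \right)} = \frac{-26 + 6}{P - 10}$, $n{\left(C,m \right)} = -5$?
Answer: $- \frac{3}{29447} \approx -0.00010188$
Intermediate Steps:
$X{\left(N,P \right)} = - \frac{20}{-10 + P}$
$\frac{1}{-9817 + X{\left(-97,n{\left(4,-4 \right)} \right)}} = \frac{1}{-9817 - \frac{20}{-10 - 5}} = \frac{1}{-9817 - \frac{20}{-15}} = \frac{1}{-9817 - - \frac{4}{3}} = \frac{1}{-9817 + \frac{4}{3}} = \frac{1}{- \frac{29447}{3}} = - \frac{3}{29447}$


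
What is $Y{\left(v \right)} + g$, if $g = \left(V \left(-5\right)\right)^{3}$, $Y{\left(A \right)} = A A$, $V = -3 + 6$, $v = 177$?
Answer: $27954$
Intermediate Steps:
$V = 3$
$Y{\left(A \right)} = A^{2}$
$g = -3375$ ($g = \left(3 \left(-5\right)\right)^{3} = \left(-15\right)^{3} = -3375$)
$Y{\left(v \right)} + g = 177^{2} - 3375 = 31329 - 3375 = 27954$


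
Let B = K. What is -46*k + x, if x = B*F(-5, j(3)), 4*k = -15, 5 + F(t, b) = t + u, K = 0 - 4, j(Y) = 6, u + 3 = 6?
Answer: 401/2 ≈ 200.50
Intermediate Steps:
u = 3 (u = -3 + 6 = 3)
K = -4
F(t, b) = -2 + t (F(t, b) = -5 + (t + 3) = -5 + (3 + t) = -2 + t)
B = -4
k = -15/4 (k = (¼)*(-15) = -15/4 ≈ -3.7500)
x = 28 (x = -4*(-2 - 5) = -4*(-7) = 28)
-46*k + x = -46*(-15/4) + 28 = 345/2 + 28 = 401/2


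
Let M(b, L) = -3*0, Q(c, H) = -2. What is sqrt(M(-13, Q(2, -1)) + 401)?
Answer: sqrt(401) ≈ 20.025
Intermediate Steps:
M(b, L) = 0
sqrt(M(-13, Q(2, -1)) + 401) = sqrt(0 + 401) = sqrt(401)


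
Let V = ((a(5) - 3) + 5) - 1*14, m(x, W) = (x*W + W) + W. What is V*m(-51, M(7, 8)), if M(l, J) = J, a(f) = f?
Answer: 2744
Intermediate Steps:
m(x, W) = 2*W + W*x (m(x, W) = (W*x + W) + W = (W + W*x) + W = 2*W + W*x)
V = -7 (V = ((5 - 3) + 5) - 1*14 = (2 + 5) - 14 = 7 - 14 = -7)
V*m(-51, M(7, 8)) = -56*(2 - 51) = -56*(-49) = -7*(-392) = 2744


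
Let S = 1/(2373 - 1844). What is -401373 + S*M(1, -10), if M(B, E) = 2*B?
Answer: -212326315/529 ≈ -4.0137e+5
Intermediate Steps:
S = 1/529 ≈ 0.0018904
-401373 + S*M(1, -10) = -401373 + (2*1)/529 = -401373 + (1/529)*2 = -401373 + 2/529 = -212326315/529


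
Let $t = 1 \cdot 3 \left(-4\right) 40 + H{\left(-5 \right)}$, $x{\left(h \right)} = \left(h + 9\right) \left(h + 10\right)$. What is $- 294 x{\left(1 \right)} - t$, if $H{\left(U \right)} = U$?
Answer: $-31855$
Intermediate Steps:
$x{\left(h \right)} = \left(9 + h\right) \left(10 + h\right)$
$t = -485$ ($t = 1 \cdot 3 \left(-4\right) 40 - 5 = 3 \left(-4\right) 40 - 5 = \left(-12\right) 40 - 5 = -480 - 5 = -485$)
$- 294 x{\left(1 \right)} - t = - 294 \left(90 + 1^{2} + 19 \cdot 1\right) - -485 = - 294 \left(90 + 1 + 19\right) + 485 = \left(-294\right) 110 + 485 = -32340 + 485 = -31855$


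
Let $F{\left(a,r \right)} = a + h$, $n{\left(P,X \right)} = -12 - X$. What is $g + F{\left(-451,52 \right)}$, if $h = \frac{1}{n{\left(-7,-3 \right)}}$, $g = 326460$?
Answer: $\frac{2934080}{9} \approx 3.2601 \cdot 10^{5}$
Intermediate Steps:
$h = - \frac{1}{9}$ ($h = \frac{1}{-12 - -3} = \frac{1}{-12 + 3} = \frac{1}{-9} = - \frac{1}{9} \approx -0.11111$)
$F{\left(a,r \right)} = - \frac{1}{9} + a$ ($F{\left(a,r \right)} = a - \frac{1}{9} = - \frac{1}{9} + a$)
$g + F{\left(-451,52 \right)} = 326460 - \frac{4060}{9} = \frac{2934080}{9}$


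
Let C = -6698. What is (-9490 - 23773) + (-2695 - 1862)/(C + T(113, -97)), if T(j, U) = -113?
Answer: -4623464/139 ≈ -33262.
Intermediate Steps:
(-9490 - 23773) + (-2695 - 1862)/(C + T(113, -97)) = (-9490 - 23773) + (-2695 - 1862)/(-6698 - 113) = -33263 - 4557/(-6811) = -33263 - 4557*(-1/6811) = -33263 + 93/139 = -4623464/139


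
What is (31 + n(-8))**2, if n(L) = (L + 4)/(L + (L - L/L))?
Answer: 281961/289 ≈ 975.64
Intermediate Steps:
n(L) = (4 + L)/(-1 + 2*L) (n(L) = (4 + L)/(L + (L - 1*1)) = (4 + L)/(L + (L - 1)) = (4 + L)/(L + (-1 + L)) = (4 + L)/(-1 + 2*L))
(31 + n(-8))**2 = (31 + (4 - 8)/(-1 + 2*(-8)))**2 = (31 - 4/(-1 - 16))**2 = (31 - 4/(-17))**2 = (31 - 1/17*(-4))**2 = (31 + 4/17)**2 = (531/17)**2 = 281961/289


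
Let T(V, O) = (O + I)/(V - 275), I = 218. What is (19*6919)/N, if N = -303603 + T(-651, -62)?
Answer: -60866443/140568267 ≈ -0.43300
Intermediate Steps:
T(V, O) = (218 + O)/(-275 + V) (T(V, O) = (O + 218)/(V - 275) = (218 + O)/(-275 + V))
N = -140568267/463 (N = -303603 + (218 - 62)/(-275 - 651) = -303603 + 156/(-926) = -303603 - 1/926*156 = -303603 - 78/463 = -140568267/463 ≈ -3.0360e+5)
(19*6919)/N = (19*6919)/(-140568267/463) = 131461*(-463/140568267) = -60866443/140568267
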